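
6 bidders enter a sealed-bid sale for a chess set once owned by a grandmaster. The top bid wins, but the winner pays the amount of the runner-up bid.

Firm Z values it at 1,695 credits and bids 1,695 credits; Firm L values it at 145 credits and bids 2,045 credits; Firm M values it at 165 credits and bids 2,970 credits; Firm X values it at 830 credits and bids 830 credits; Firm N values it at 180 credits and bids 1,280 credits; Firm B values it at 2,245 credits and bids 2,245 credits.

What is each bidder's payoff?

Bids in descending order: Firm M 2,970 credits > Firm B 2,245 credits > Firm L 2,045 credits > Firm Z 1,695 credits > Firm N 1,280 credits > Firm X 830 credits.
Firm M has the top bid and wins; the price is the second-highest bid, 2,245 credits.
Firm M's payoff = 165 credits − 2,245 credits = -2,080 credits. All other bidders lose, so their payoff is 0.

Payoffs: Firm Z 0 credits, Firm L 0 credits, Firm M -2,080 credits, Firm X 0 credits, Firm N 0 credits, Firm B 0 credits.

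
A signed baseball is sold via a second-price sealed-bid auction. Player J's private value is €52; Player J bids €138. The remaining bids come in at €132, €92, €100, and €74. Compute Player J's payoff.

Payoff = -€80.

Highest competing bid: €132.
Player J's bid €138 is the highest overall, so Player J wins and pays the second-highest bid, €132.
Payoff = value − price = €52 − €132 = -€80.
Overbidding won the item at a price above value — truthful bidding would have avoided this loss.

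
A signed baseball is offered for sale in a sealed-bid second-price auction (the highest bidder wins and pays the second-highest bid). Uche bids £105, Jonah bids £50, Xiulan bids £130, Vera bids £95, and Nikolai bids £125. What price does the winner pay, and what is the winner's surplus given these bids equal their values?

The winner pays £125 for a surplus of £5.

Bids in descending order: Xiulan £130, then Nikolai £125, then Uche £105, then Vera £95, then Jonah £50.
Xiulan is the highest bidder, so Xiulan wins.
Under the second-price rule, the price is the second-highest bid: £125.
Surplus = £130 − £125 = £5.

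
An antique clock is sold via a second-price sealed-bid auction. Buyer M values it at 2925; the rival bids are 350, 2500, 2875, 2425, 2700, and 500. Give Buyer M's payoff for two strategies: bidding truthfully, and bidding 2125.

(a) 50  (b) 0

The highest competing bid is 2875.
Bidding truthfully at 2925: Buyer M has the top bid, wins, and pays the second-highest bid 2875. Payoff = 2925 − 2875 = 50.
Bidding 2125: the top bid is 2875 (a rival), so Buyer M loses. Payoff = 0.
This is the dominant-strategy logic: truthful bidding weakly beats any alternative.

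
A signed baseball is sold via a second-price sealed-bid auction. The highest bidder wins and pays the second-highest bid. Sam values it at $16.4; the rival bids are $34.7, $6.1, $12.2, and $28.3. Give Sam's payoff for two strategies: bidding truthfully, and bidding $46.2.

The highest competing bid is $34.7.
Bidding truthfully at $16.4: the top bid is $34.7 (a rival), so Sam loses. Payoff = $0.0.
Bidding $46.2: Sam has the top bid, wins, and pays the second-highest bid $34.7. Payoff = $16.4 − $34.7 = -$18.3.
This is the dominant-strategy logic: truthful bidding weakly beats any alternative.

Truthful: $0.0; alternative: -$18.3.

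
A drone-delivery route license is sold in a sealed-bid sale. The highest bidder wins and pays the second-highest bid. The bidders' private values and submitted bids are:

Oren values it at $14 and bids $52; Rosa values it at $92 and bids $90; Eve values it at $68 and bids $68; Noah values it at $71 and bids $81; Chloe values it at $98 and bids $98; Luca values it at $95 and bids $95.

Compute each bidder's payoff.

Oren $0, Rosa $0, Eve $0, Noah $0, Chloe $3, Luca $0.

Ranking the bids: Chloe $98; Luca $95; Rosa $90; Noah $81; Eve $68; Oren $52.
Chloe has the top bid and wins; the price is the second-highest bid, $95.
Chloe's payoff = $98 − $95 = $3. All other bidders lose, so their payoff is 0.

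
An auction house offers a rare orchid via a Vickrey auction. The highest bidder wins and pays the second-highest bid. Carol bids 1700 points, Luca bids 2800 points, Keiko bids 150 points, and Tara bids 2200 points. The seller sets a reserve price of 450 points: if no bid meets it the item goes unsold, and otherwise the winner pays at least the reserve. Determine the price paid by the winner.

Price paid: 2200 points.

Ordered from highest: Luca 2800 points, then Tara 2200 points, then Carol 1700 points, then Keiko 150 points.
Luca has the highest bid, so Luca wins.
The second-highest bid is 2200 points, which exceeds the reserve, so that sets the price.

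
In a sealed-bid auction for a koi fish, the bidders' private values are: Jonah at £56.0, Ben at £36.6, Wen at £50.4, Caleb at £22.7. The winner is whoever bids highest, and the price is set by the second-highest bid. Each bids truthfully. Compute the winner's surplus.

£5.6

Sorted high to low: Jonah £56.0, then Wen £50.4, then Ben £36.6, then Caleb £22.7.
Jonah wins with the top bid and pays the second-highest, £50.4.
Surplus = £56.0 − £50.4 = £5.6.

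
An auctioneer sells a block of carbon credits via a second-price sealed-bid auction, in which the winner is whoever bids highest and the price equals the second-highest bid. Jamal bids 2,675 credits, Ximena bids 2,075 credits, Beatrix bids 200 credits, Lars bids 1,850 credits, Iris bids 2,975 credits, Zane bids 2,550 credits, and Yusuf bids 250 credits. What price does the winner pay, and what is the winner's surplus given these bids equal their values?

Ordered from highest: Iris 2,975 credits, then Jamal 2,675 credits, then Zane 2,550 credits, then Ximena 2,075 credits, then Lars 1,850 credits, then Yusuf 250 credits, then Beatrix 200 credits.
Iris is the highest bidder, so Iris wins.
Under the second-price rule, the price is the second-highest bid: 2,675 credits.
Surplus = 2,975 credits − 2,675 credits = 300 credits.

Price 2,675 credits; surplus 300 credits.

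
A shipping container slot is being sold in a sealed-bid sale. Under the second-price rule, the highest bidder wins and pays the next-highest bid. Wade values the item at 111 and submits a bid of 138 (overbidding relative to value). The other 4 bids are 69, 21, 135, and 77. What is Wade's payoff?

Highest competing bid: 135.
Wade's bid 138 is the highest overall, so Wade wins and pays the second-highest bid, 135.
Payoff = value − price = 111 − 135 = -24.

Payoff = -24.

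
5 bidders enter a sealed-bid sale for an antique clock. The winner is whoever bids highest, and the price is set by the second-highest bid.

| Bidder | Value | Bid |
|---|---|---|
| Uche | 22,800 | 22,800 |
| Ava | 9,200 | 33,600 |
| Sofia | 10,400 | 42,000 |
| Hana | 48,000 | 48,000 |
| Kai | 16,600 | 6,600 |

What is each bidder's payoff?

Bids in descending order: Hana 48,000 > Sofia 42,000 > Ava 33,600 > Uche 22,800 > Kai 6,600.
Hana has the top bid and wins; the price is the second-highest bid, 42,000.
Hana's payoff = 48,000 − 42,000 = 6,000. All other bidders lose, so their payoff is 0.

Payoffs: Uche 0, Ava 0, Sofia 0, Hana 6,000, Kai 0.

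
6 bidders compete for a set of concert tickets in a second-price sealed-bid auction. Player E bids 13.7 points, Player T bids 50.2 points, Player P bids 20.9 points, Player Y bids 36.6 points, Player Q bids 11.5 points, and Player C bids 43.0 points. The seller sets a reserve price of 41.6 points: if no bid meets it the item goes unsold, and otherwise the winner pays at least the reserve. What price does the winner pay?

Price paid: 43.0 points.

Bids in descending order: Player T 50.2 points, then Player C 43.0 points, then Player Y 36.6 points, then Player P 20.9 points, then Player E 13.7 points, then Player Q 11.5 points.
Player T has the highest bid, so Player T wins.
The second-highest bid is 43.0 points, which exceeds the reserve, so that sets the price.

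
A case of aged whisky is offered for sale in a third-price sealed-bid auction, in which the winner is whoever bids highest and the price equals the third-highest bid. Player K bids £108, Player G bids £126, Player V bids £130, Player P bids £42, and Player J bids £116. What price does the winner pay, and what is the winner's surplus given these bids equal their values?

Bids in descending order: Player V £130 > Player G £126 > Player J £116 > Player K £108 > Player P £42.
Player V is the highest bidder, so Player V wins.
Under the third-price rule, the price is the third-highest bid: £116.
Surplus = £130 − £116 = £14.

The winner pays £116 for a surplus of £14.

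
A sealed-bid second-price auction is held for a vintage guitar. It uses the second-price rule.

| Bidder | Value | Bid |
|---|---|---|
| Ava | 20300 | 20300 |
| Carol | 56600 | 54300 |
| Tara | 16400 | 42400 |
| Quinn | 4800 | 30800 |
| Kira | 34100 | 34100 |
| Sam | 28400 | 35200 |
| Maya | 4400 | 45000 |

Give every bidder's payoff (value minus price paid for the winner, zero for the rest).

Ranking the bids: Carol 54300 > Maya 45000 > Tara 42400 > Sam 35200 > Kira 34100 > Quinn 30800 > Ava 20300.
Carol has the top bid and wins; the price is the second-highest bid, 45000.
Carol's payoff = 56600 − 45000 = 11600. All other bidders lose, so their payoff is 0.

Payoffs: Ava 0, Carol 11600, Tara 0, Quinn 0, Kira 0, Sam 0, Maya 0.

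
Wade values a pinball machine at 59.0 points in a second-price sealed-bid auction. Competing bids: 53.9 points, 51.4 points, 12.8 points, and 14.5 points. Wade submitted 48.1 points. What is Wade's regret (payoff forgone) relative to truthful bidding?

The highest competing bid is 53.9 points.
Bidding truthfully at 59.0 points: Wade has the top bid, wins, and pays the second-highest bid 53.9 points. Payoff = 59.0 points − 53.9 points = 5.1 points.
Bidding 48.1 points: the top bid is 53.9 points (a rival), so Wade loses. Payoff = 0.0 points.
Regret = truthful payoff − actual payoff = 5.1 points − 0.0 points = 5.1 points.

5.1 points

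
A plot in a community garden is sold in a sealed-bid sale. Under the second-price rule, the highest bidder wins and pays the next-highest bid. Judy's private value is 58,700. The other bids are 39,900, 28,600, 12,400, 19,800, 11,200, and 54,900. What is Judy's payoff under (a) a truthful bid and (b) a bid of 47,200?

The highest competing bid is 54,900.
Bidding truthfully at 58,700: Judy has the top bid, wins, and pays the second-highest bid 54,900. Payoff = 58,700 − 54,900 = 3,800.
Bidding 47,200: the top bid is 54,900 (a rival), so Judy loses. Payoff = 0.

Truthful: 3,800; alternative: 0.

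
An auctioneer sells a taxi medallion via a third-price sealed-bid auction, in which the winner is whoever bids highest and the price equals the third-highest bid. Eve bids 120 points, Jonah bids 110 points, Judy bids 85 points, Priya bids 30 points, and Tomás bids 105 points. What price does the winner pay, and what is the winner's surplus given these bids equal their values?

Price 105 points; surplus 15 points.

Ranking the bids: Eve 120 points, then Jonah 110 points, then Tomás 105 points, then Judy 85 points, then Priya 30 points.
Eve is the highest bidder, so Eve wins.
Under the third-price rule, the price is the third-highest bid: 105 points.
Surplus = 120 points − 105 points = 15 points.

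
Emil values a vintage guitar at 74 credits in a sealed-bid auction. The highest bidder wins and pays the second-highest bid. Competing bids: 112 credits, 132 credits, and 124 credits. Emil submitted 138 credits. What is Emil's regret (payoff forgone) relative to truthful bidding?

Regret: 58 credits.

The highest competing bid is 132 credits.
Bidding truthfully at 74 credits: the top bid is 132 credits (a rival), so Emil loses. Payoff = 0 credits.
Bidding 138 credits: Emil has the top bid, wins, and pays the second-highest bid 132 credits. Payoff = 74 credits − 132 credits = -58 credits.
Regret = truthful payoff − actual payoff = 0 credits − -58 credits = 58 credits.
Deviating from a truthful bid can only lose payoff in a second-price auction — never gain.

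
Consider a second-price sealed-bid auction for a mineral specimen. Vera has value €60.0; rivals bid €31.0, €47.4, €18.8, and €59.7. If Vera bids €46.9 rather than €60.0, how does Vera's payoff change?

Payoff change: -€0.3.

The highest competing bid is €59.7.
Bidding truthfully at €60.0: Vera has the top bid, wins, and pays the second-highest bid €59.7. Payoff = €60.0 − €59.7 = €0.3.
Bidding €46.9: the top bid is €59.7 (a rival), so Vera loses. Payoff = €0.0.
Change = €0.0 − €0.3 = -€0.3.
Deviating from a truthful bid can only lose payoff in a second-price auction — never gain.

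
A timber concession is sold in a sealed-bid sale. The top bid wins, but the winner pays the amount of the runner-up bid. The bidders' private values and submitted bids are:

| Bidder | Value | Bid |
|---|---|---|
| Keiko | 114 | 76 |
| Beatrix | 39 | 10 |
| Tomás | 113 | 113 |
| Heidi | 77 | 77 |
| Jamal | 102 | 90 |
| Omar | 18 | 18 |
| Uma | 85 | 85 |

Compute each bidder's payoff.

Payoffs: Keiko 0, Beatrix 0, Tomás 23, Heidi 0, Jamal 0, Omar 0, Uma 0.

Sorted high to low: Tomás 113 > Jamal 90 > Uma 85 > Heidi 77 > Keiko 76 > Omar 18 > Beatrix 10.
Tomás has the top bid and wins; the price is the second-highest bid, 90.
Tomás's payoff = 113 − 90 = 23. All other bidders lose, so their payoff is 0.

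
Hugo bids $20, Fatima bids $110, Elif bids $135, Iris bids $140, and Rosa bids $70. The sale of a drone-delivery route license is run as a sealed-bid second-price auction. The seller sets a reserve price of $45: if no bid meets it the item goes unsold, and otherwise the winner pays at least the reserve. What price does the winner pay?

Price paid: $135.

Ranking the bids: Iris $140 > Elif $135 > Fatima $110 > Rosa $70 > Hugo $20.
Iris has the highest bid, so Iris wins.
The second-highest bid is $135, which exceeds the reserve, so that sets the price.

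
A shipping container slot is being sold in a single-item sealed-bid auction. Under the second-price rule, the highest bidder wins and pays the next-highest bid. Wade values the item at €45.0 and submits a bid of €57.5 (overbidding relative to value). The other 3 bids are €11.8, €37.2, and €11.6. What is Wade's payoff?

€7.8

Highest competing bid: €37.2.
Wade's bid €57.5 is the highest overall, so Wade wins and pays the second-highest bid, €37.2.
Payoff = value − price = €45.0 − €37.2 = €7.8.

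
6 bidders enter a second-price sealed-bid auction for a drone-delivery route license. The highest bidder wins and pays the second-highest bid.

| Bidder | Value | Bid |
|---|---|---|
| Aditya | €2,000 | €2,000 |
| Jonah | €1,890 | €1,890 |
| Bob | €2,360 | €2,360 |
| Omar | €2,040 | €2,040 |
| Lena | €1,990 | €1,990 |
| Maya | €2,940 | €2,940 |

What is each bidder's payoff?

Sorted high to low: Maya €2,940, then Bob €2,360, then Omar €2,040, then Aditya €2,000, then Lena €1,990, then Jonah €1,890.
Maya has the top bid and wins; the price is the second-highest bid, €2,360.
Maya's payoff = €2,940 − €2,360 = €580. All other bidders lose, so their payoff is 0.

Payoffs: Aditya €0, Jonah €0, Bob €0, Omar €0, Lena €0, Maya €580.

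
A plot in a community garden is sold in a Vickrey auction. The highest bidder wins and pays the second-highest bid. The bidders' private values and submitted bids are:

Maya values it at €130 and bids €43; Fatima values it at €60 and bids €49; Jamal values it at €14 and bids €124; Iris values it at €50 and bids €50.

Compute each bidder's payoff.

Maya €0, Fatima €0, Jamal -€36, Iris €0.

Sorted high to low: Jamal €124, then Iris €50, then Fatima €49, then Maya €43.
Jamal has the top bid and wins; the price is the second-highest bid, €50.
Jamal's payoff = €14 − €50 = -€36. All other bidders lose, so their payoff is 0.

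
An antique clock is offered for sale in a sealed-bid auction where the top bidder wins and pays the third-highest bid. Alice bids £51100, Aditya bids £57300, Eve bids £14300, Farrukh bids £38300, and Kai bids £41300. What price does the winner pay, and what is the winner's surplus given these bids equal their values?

The winner pays £41300 for a surplus of £16000.

Ordered from highest: Aditya £57300 > Alice £51100 > Kai £41300 > Farrukh £38300 > Eve £14300.
Aditya is the highest bidder, so Aditya wins.
Under the third-price rule, the price is the third-highest bid: £41300.
Surplus = £57300 − £41300 = £16000.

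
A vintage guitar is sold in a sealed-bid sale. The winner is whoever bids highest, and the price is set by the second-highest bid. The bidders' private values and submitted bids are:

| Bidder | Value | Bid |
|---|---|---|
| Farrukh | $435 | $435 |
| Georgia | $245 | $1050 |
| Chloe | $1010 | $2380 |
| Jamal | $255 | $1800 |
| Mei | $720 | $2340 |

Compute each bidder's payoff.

Payoffs: Farrukh $0, Georgia $0, Chloe -$1330, Jamal $0, Mei $0.

Sorted high to low: Chloe $2380 > Mei $2340 > Jamal $1800 > Georgia $1050 > Farrukh $435.
Chloe has the top bid and wins; the price is the second-highest bid, $2340.
Chloe's payoff = $1010 − $2340 = -$1330. All other bidders lose, so their payoff is 0.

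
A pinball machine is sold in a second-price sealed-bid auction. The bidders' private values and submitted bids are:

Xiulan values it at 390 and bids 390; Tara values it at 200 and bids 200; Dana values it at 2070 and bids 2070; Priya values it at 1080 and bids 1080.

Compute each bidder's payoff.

Payoffs: Xiulan 0, Tara 0, Dana 990, Priya 0.

Sorted high to low: Dana 2070, then Priya 1080, then Xiulan 390, then Tara 200.
Dana has the top bid and wins; the price is the second-highest bid, 1080.
Dana's payoff = 2070 − 1080 = 990. All other bidders lose, so their payoff is 0.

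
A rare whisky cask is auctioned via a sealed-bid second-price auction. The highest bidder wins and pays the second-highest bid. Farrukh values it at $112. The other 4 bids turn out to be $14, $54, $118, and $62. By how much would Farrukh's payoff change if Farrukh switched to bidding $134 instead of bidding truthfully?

The highest competing bid is $118.
Bidding truthfully at $112: the top bid is $118 (a rival), so Farrukh loses. Payoff = $0.
Bidding $134: Farrukh has the top bid, wins, and pays the second-highest bid $118. Payoff = $112 − $118 = -$6.
Change = -$6 − $0 = -$6.
Deviating from a truthful bid can only lose payoff in a second-price auction — never gain.

-$6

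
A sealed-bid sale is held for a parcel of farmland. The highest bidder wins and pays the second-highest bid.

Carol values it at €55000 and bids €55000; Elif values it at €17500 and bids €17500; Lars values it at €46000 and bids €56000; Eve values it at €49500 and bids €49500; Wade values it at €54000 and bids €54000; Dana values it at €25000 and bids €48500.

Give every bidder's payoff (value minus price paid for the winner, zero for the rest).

Payoffs: Carol €0, Elif €0, Lars -€9000, Eve €0, Wade €0, Dana €0.

Ordered from highest: Lars €56000 > Carol €55000 > Wade €54000 > Eve €49500 > Dana €48500 > Elif €17500.
Lars has the top bid and wins; the price is the second-highest bid, €55000.
Lars's payoff = €46000 − €55000 = -€9000. All other bidders lose, so their payoff is 0.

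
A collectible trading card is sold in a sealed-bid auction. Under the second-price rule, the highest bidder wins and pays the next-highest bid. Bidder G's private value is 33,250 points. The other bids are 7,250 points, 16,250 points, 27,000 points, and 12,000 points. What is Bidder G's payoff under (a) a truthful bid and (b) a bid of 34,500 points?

(a) 6,250 points  (b) 6,250 points

The highest competing bid is 27,000 points.
Bidding truthfully at 33,250 points: Bidder G has the top bid, wins, and pays the second-highest bid 27,000 points. Payoff = 33,250 points − 27,000 points = 6,250 points.
Bidding 34,500 points: Bidder G has the top bid, wins, and pays the second-highest bid 27,000 points. Payoff = 33,250 points − 27,000 points = 6,250 points.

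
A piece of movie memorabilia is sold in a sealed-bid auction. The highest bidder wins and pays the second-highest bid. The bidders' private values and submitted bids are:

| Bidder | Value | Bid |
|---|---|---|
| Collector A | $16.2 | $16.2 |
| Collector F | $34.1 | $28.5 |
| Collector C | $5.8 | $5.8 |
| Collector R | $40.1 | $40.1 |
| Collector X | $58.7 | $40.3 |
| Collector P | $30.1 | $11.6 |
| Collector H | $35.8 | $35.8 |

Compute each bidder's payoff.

Ordered from highest: Collector X $40.3; Collector R $40.1; Collector H $35.8; Collector F $28.5; Collector A $16.2; Collector P $11.6; Collector C $5.8.
Collector X has the top bid and wins; the price is the second-highest bid, $40.1.
Collector X's payoff = $58.7 − $40.1 = $18.6. All other bidders lose, so their payoff is 0.

Payoffs: Collector A $0.0, Collector F $0.0, Collector C $0.0, Collector R $0.0, Collector X $18.6, Collector P $0.0, Collector H $0.0.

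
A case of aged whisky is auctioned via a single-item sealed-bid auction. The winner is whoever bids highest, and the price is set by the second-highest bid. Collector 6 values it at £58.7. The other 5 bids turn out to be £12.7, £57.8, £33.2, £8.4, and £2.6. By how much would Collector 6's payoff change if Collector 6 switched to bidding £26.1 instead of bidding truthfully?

The highest competing bid is £57.8.
Bidding truthfully at £58.7: Collector 6 has the top bid, wins, and pays the second-highest bid £57.8. Payoff = £58.7 − £57.8 = £0.9.
Bidding £26.1: the top bid is £57.8 (a rival), so Collector 6 loses. Payoff = £0.0.
Change = £0.0 − £0.9 = -£0.9.
Deviating from a truthful bid can only lose payoff in a second-price auction — never gain.

Payoff change: -£0.9.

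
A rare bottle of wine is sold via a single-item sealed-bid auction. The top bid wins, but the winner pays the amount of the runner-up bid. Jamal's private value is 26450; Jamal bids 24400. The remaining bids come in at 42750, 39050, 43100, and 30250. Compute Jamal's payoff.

0

Highest competing bid: 43100.
Jamal's bid 24400 is not the highest, so Jamal loses, pays nothing, and earns zero payoff.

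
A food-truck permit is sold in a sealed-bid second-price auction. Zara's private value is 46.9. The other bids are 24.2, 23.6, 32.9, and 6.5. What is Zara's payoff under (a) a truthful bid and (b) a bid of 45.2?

The highest competing bid is 32.9.
Bidding truthfully at 46.9: Zara has the top bid, wins, and pays the second-highest bid 32.9. Payoff = 46.9 − 32.9 = 14.0.
Bidding 45.2: Zara has the top bid, wins, and pays the second-highest bid 32.9. Payoff = 46.9 − 32.9 = 14.0.
The bid only affects whether you win, not the price — here both bids land on the same side of the top rival bid, so the deviation is payoff-neutral.

(a) 14.0  (b) 14.0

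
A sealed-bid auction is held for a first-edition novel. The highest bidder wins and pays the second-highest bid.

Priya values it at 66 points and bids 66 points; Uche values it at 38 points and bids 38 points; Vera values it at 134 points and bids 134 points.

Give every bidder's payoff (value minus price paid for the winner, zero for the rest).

Priya 0 points, Uche 0 points, Vera 68 points.

Sorted high to low: Vera 134 points; Priya 66 points; Uche 38 points.
Vera has the top bid and wins; the price is the second-highest bid, 66 points.
Vera's payoff = 134 points − 66 points = 68 points. All other bidders lose, so their payoff is 0.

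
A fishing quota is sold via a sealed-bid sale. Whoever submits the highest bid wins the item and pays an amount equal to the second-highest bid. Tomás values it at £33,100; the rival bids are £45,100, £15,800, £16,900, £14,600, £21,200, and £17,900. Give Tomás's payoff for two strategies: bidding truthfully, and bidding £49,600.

Truthful: £0; alternative: -£12,000.

The highest competing bid is £45,100.
Bidding truthfully at £33,100: the top bid is £45,100 (a rival), so Tomás loses. Payoff = £0.
Bidding £49,600: Tomás has the top bid, wins, and pays the second-highest bid £45,100. Payoff = £33,100 − £45,100 = -£12,000.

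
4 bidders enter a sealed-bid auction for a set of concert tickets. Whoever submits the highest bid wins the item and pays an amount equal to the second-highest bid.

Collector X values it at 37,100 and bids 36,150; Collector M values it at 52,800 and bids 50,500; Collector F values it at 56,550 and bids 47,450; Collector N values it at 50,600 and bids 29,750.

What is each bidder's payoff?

Collector X 0, Collector M 5,350, Collector F 0, Collector N 0.

Ranking the bids: Collector M 50,500, then Collector F 47,450, then Collector X 36,150, then Collector N 29,750.
Collector M has the top bid and wins; the price is the second-highest bid, 47,450.
Collector M's payoff = 52,800 − 47,450 = 5,350. All other bidders lose, so their payoff is 0.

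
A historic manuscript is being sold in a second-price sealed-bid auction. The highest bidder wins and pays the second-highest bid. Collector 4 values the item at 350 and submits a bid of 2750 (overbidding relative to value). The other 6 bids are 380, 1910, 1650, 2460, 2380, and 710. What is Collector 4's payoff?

The bidder's payoff: -2110.

Highest competing bid: 2460.
Collector 4's bid 2750 is the highest overall, so Collector 4 wins and pays the second-highest bid, 2460.
Payoff = value − price = 350 − 2460 = -2110.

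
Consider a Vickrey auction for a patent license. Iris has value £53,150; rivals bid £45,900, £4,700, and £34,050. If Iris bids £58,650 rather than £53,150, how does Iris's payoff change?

The highest competing bid is £45,900.
Bidding truthfully at £53,150: Iris has the top bid, wins, and pays the second-highest bid £45,900. Payoff = £53,150 − £45,900 = £7,250.
Bidding £58,650: Iris has the top bid, wins, and pays the second-highest bid £45,900. Payoff = £53,150 − £45,900 = £7,250.
Change = £7,250 − £7,250 = £0.

Change in payoff: £0.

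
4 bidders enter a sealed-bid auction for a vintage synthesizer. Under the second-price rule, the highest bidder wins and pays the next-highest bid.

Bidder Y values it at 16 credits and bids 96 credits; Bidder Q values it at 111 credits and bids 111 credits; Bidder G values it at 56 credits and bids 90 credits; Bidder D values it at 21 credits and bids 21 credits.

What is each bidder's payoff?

Ranking the bids: Bidder Q 111 credits, then Bidder Y 96 credits, then Bidder G 90 credits, then Bidder D 21 credits.
Bidder Q has the top bid and wins; the price is the second-highest bid, 96 credits.
Bidder Q's payoff = 111 credits − 96 credits = 15 credits. All other bidders lose, so their payoff is 0.

Payoffs: Bidder Y 0 credits, Bidder Q 15 credits, Bidder G 0 credits, Bidder D 0 credits.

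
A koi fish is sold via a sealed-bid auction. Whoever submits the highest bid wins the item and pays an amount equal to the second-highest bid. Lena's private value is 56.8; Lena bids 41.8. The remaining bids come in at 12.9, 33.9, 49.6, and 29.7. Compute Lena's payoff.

Lena's payoff: 0.0.

Highest competing bid: 49.6.
Lena's bid 41.8 is not the highest, so Lena loses, pays nothing, and earns zero payoff.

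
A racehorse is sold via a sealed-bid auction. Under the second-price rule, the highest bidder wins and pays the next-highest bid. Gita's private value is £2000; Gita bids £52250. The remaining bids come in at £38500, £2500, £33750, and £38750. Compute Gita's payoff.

-£36750

Highest competing bid: £38750.
Gita's bid £52250 is the highest overall, so Gita wins and pays the second-highest bid, £38750.
Payoff = value − price = £2000 − £38750 = -£36750.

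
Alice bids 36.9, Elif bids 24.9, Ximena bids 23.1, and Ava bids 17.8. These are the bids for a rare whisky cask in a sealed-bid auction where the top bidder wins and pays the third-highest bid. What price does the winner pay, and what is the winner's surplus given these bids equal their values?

Ordered from highest: Alice 36.9; Elif 24.9; Ximena 23.1; Ava 17.8.
Alice is the highest bidder, so Alice wins.
Under the third-price rule, the price is the third-highest bid: 23.1.
Surplus = 36.9 − 23.1 = 13.8.

Price 23.1; surplus 13.8.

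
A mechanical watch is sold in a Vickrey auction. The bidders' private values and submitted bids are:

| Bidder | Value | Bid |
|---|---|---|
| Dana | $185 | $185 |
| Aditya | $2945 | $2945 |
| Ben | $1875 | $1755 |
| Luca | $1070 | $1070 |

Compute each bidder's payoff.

Sorted high to low: Aditya $2945; Ben $1755; Luca $1070; Dana $185.
Aditya has the top bid and wins; the price is the second-highest bid, $1755.
Aditya's payoff = $2945 − $1755 = $1190. All other bidders lose, so their payoff is 0.

Dana $0, Aditya $1190, Ben $0, Luca $0.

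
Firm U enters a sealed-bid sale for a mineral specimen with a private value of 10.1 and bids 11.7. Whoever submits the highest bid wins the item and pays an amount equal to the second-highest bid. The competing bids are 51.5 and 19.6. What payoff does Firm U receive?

Highest competing bid: 51.5.
Firm U's bid 11.7 is not the highest, so Firm U loses, pays nothing, and earns zero payoff.

Firm U's payoff: 0.0.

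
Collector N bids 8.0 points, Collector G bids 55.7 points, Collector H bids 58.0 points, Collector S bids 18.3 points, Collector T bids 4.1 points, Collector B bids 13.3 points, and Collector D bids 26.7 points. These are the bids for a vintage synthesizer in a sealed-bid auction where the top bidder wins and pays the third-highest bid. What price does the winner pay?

Bids in descending order: Collector H 58.0 points, then Collector G 55.7 points, then Collector D 26.7 points, then Collector S 18.3 points, then Collector B 13.3 points, then Collector N 8.0 points, then Collector T 4.1 points.
Collector H is the highest bidder, so Collector H wins.
Under the third-price rule, the price is the third-highest bid: 26.7 points.

The winner pays 26.7 points.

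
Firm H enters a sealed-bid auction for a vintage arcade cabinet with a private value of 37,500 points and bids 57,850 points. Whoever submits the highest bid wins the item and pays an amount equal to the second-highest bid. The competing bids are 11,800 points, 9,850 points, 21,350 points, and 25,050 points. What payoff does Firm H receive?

12,450 points

Highest competing bid: 25,050 points.
Firm H's bid 57,850 points is the highest overall, so Firm H wins and pays the second-highest bid, 25,050 points.
Payoff = value − price = 37,500 points − 25,050 points = 12,450 points.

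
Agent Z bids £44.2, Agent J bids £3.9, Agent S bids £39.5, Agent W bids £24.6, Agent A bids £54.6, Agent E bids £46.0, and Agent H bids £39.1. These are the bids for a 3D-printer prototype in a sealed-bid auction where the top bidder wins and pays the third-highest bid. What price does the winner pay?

Ranking the bids: Agent A £54.6, then Agent E £46.0, then Agent Z £44.2, then Agent S £39.5, then Agent H £39.1, then Agent W £24.6, then Agent J £3.9.
Agent A is the highest bidder, so Agent A wins.
Under the third-price rule, the price is the third-highest bid: £44.2.

£44.2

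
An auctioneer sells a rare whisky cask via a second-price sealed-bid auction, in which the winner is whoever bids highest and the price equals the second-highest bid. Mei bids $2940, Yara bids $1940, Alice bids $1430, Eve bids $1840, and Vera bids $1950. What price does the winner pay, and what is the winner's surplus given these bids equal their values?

Bids in descending order: Mei $2940 > Vera $1950 > Yara $1940 > Eve $1840 > Alice $1430.
Mei is the highest bidder, so Mei wins.
Under the second-price rule, the price is the second-highest bid: $1950.
Surplus = $2940 − $1950 = $990.

Price $1950; surplus $990.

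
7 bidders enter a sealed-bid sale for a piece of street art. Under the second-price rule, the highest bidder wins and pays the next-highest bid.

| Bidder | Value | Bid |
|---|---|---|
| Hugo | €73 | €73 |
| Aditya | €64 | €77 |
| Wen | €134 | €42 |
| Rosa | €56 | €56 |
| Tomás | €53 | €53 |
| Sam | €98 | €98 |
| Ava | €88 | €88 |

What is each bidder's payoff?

Hugo €0, Aditya €0, Wen €0, Rosa €0, Tomás €0, Sam €10, Ava €0.

Sorted high to low: Sam €98 > Ava €88 > Aditya €77 > Hugo €73 > Rosa €56 > Tomás €53 > Wen €42.
Sam has the top bid and wins; the price is the second-highest bid, €88.
Sam's payoff = €98 − €88 = €10. All other bidders lose, so their payoff is 0.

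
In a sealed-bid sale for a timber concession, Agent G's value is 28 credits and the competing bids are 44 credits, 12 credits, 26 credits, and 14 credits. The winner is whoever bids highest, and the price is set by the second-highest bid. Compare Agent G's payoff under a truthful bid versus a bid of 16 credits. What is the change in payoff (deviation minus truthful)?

Change in payoff: 0 credits.

The highest competing bid is 44 credits.
Bidding truthfully at 28 credits: the top bid is 44 credits (a rival), so Agent G loses. Payoff = 0 credits.
Bidding 16 credits: the top bid is 44 credits (a rival), so Agent G loses. Payoff = 0 credits.
Change = 0 credits − 0 credits = 0 credits.
The bid only affects whether you win, not the price — here both bids land on the same side of the top rival bid, so the deviation is payoff-neutral.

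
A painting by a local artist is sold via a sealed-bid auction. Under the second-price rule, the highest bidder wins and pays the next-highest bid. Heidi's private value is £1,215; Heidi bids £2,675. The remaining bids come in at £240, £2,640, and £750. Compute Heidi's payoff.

Payoff = -£1,425.

Highest competing bid: £2,640.
Heidi's bid £2,675 is the highest overall, so Heidi wins and pays the second-highest bid, £2,640.
Payoff = value − price = £1,215 − £2,640 = -£1,425.
Overbidding won the item at a price above value — truthful bidding would have avoided this loss.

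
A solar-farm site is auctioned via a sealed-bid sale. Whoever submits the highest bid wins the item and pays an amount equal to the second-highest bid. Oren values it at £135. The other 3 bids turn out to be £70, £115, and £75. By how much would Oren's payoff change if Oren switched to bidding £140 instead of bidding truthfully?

Change in payoff: £0.

The highest competing bid is £115.
Bidding truthfully at £135: Oren has the top bid, wins, and pays the second-highest bid £115. Payoff = £135 − £115 = £20.
Bidding £140: Oren has the top bid, wins, and pays the second-highest bid £115. Payoff = £135 − £115 = £20.
Change = £20 − £20 = £0.
The bid only affects whether you win, not the price — here both bids land on the same side of the top rival bid, so the deviation is payoff-neutral.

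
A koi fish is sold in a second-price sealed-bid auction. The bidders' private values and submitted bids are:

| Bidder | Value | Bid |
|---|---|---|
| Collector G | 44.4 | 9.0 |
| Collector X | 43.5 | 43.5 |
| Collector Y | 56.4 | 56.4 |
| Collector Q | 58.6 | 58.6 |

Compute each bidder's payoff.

Payoffs: Collector G 0.0, Collector X 0.0, Collector Y 0.0, Collector Q 2.2.

Ranking the bids: Collector Q 58.6; Collector Y 56.4; Collector X 43.5; Collector G 9.0.
Collector Q has the top bid and wins; the price is the second-highest bid, 56.4.
Collector Q's payoff = 58.6 − 56.4 = 2.2. All other bidders lose, so their payoff is 0.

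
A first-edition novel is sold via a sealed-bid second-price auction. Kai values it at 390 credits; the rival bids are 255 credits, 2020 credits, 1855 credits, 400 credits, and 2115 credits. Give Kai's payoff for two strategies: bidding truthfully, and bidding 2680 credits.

Truthful: 0 credits; alternative: -1725 credits.

The highest competing bid is 2115 credits.
Bidding truthfully at 390 credits: the top bid is 2115 credits (a rival), so Kai loses. Payoff = 0 credits.
Bidding 2680 credits: Kai has the top bid, wins, and pays the second-highest bid 2115 credits. Payoff = 390 credits − 2115 credits = -1725 credits.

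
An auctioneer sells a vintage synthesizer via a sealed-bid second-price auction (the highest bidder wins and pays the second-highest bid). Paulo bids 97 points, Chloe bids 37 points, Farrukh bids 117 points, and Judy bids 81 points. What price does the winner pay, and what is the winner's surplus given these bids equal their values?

Price 97 points; surplus 20 points.

Ranking the bids: Farrukh 117 points > Paulo 97 points > Judy 81 points > Chloe 37 points.
Farrukh is the highest bidder, so Farrukh wins.
Under the second-price rule, the price is the second-highest bid: 97 points.
Surplus = 117 points − 97 points = 20 points.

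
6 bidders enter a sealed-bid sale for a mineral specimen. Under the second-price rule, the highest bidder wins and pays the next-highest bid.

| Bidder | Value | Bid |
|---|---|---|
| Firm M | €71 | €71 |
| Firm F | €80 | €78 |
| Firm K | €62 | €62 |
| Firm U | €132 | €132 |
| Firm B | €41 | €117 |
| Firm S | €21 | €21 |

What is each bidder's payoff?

Firm M €0, Firm F €0, Firm K €0, Firm U €15, Firm B €0, Firm S €0.

Sorted high to low: Firm U €132; Firm B €117; Firm F €78; Firm M €71; Firm K €62; Firm S €21.
Firm U has the top bid and wins; the price is the second-highest bid, €117.
Firm U's payoff = €132 − €117 = €15. All other bidders lose, so their payoff is 0.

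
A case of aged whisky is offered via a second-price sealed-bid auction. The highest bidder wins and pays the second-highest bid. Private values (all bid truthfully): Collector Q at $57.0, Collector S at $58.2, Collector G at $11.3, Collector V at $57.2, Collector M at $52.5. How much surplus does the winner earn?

$1.0

Ordered from highest: Collector S $58.2, then Collector V $57.2, then Collector Q $57.0, then Collector M $52.5, then Collector G $11.3.
Collector S wins with the top bid and pays the second-highest, $57.2.
Surplus = $58.2 − $57.2 = $1.0.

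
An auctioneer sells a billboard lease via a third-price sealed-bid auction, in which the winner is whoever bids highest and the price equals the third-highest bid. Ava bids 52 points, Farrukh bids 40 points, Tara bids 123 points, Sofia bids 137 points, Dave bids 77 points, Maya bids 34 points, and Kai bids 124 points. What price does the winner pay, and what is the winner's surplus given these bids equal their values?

Price 123 points; surplus 14 points.

Ordered from highest: Sofia 137 points; Kai 124 points; Tara 123 points; Dave 77 points; Ava 52 points; Farrukh 40 points; Maya 34 points.
Sofia is the highest bidder, so Sofia wins.
Under the third-price rule, the price is the third-highest bid: 123 points.
Surplus = 137 points − 123 points = 14 points.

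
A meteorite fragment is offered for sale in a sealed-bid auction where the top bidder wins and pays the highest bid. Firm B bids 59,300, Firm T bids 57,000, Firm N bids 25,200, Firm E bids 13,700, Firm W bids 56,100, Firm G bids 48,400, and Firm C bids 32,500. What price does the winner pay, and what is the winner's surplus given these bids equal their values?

Price 59,300; surplus 0.

Ranking the bids: Firm B 59,300; Firm T 57,000; Firm W 56,100; Firm G 48,400; Firm C 32,500; Firm N 25,200; Firm E 13,700.
Firm B is the highest bidder, so Firm B wins.
Under the first-price rule, the price is the highest bid: 59,300.
Surplus = 59,300 − 59,300 = 0.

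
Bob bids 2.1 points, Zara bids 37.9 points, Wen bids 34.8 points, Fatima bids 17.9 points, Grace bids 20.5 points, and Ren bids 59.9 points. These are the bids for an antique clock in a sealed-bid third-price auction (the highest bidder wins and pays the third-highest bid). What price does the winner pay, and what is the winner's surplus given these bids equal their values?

Sorted high to low: Ren 59.9 points; Zara 37.9 points; Wen 34.8 points; Grace 20.5 points; Fatima 17.9 points; Bob 2.1 points.
Ren is the highest bidder, so Ren wins.
Under the third-price rule, the price is the third-highest bid: 34.8 points.
Surplus = 59.9 points − 34.8 points = 25.1 points.

Price 34.8 points; surplus 25.1 points.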